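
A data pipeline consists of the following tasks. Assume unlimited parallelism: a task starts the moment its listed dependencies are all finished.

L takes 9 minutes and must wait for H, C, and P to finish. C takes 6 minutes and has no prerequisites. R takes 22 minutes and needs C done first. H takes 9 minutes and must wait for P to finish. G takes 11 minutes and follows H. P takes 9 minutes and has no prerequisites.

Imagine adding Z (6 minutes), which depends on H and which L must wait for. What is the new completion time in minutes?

Originally the plan takes 29 minutes.
With Z inserted, L now waits for max(H, C, P, Z).
New critical path: P→H→Z→L = 9+9+6+9 = 33 ⇒ 33 minutes.

33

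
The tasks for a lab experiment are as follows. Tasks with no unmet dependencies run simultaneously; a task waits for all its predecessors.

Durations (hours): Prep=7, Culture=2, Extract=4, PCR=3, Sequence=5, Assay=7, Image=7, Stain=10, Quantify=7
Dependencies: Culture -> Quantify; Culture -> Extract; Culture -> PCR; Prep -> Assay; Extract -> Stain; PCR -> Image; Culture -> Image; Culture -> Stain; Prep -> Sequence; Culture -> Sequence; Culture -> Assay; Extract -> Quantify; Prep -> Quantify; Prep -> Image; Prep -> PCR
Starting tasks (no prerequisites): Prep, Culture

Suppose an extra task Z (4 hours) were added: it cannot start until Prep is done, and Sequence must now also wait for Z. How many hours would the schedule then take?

17

Originally the schedule takes 17 hours.
With Z inserted, Sequence now waits for max(Prep, Culture, Z).
New critical path: Prep→PCR→Image = 7+3+7 = 17 ⇒ 17 hours.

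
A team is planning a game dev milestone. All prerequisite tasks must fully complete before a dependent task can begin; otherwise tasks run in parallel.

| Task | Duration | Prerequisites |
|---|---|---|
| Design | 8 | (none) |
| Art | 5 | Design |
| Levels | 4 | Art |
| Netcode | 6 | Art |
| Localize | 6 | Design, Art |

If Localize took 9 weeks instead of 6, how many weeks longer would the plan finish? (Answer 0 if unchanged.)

Actual critical path: Design→Art→Localize = 8+5+6 = 19 ⇒ 19 weeks.
Localize is on the critical path; changing it to 9 makes that path 22 weeks.
The critical path is still Design→Art→Localize; finish is now 22 weeks.
Change in finish: 22 − 19 = +3 weeks.

3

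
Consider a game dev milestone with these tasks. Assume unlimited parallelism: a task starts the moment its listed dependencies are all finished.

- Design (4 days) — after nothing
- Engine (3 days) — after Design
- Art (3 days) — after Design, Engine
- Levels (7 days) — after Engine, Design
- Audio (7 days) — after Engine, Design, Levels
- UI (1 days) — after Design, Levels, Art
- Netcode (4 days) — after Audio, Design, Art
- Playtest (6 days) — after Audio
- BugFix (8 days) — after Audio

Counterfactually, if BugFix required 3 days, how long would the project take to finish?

The binding path is Design→Engine→Levels→Audio→BugFix = 4+3+7+7+8 = 29; finish at 29 days.
Since BugFix is critical, the -5 change carries straight to that chain (now 24 days).
New critical path: Design→Engine→Levels→Audio→Playtest = 4+3+7+7+6 = 27 ⇒ 27 days.

27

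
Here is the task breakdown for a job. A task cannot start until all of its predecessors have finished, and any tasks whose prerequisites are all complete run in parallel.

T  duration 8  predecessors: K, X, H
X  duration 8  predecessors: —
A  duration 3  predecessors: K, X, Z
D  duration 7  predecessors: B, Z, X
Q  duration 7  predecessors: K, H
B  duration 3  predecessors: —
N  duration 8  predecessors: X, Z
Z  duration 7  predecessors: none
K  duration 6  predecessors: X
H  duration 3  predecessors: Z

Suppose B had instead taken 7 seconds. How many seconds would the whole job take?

Baseline: X→K→T = 8+6+8 = 22 → 22 seconds.
B is off the critical path — its longest chain is 10 seconds, giving 12 of slack.
The critical path is still X→K→T; finish is now 22 seconds.

22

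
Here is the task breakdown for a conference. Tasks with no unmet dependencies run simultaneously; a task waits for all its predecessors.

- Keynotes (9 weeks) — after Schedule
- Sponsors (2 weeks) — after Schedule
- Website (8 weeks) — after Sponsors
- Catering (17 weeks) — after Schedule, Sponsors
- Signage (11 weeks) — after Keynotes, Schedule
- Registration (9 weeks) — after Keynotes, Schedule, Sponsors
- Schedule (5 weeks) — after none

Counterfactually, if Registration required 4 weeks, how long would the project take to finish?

25

Critical path before the change: Schedule→Keynotes→Signage = 5+9+11 = 25 giving 25 weeks.
The longest path through Registration is only 23 weeks, so Registration has float 2.
That remains the longest chain; total 25 weeks.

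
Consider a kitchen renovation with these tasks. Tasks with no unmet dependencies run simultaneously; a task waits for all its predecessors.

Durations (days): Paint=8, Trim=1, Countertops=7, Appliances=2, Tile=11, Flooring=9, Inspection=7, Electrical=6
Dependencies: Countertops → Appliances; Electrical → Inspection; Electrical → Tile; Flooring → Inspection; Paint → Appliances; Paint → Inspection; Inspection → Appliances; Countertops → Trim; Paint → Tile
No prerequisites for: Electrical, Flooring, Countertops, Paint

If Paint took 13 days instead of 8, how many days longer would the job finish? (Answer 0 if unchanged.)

5

As given, the longest chain is Paint→Tile = 8+11 = 19, so the finish is 19 days.
Paint lies on that path, so at 13 days the path becomes 24 days.
The critical path is still Paint→Tile; finish is now 24 days.
Change in finish: 24 − 19 = +5 days.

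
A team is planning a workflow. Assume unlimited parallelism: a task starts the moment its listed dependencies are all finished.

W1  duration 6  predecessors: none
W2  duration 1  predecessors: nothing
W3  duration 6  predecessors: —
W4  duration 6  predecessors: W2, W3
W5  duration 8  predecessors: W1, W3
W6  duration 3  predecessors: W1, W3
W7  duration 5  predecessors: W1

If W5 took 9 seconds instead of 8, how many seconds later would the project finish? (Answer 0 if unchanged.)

Baseline: W1→W5 = 6+8 = 14 → 14 seconds.
W5 is on the critical path; changing it to 9 makes that path 15 seconds.
That remains the longest chain; total 15 seconds.
Change in finish: 15 − 14 = +1 seconds.

1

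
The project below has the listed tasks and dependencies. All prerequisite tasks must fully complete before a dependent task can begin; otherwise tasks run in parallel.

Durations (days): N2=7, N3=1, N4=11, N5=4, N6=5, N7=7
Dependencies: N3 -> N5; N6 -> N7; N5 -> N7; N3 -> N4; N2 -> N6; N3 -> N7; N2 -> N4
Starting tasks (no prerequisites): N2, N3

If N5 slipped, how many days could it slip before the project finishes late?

The longest chain is N2→N6→N7 = 7+5+7 = 19; overall finish 19 days.
The longest chain containing N5 totals 12 days.
So N5 can slip 12 − 5 = 7 days.

7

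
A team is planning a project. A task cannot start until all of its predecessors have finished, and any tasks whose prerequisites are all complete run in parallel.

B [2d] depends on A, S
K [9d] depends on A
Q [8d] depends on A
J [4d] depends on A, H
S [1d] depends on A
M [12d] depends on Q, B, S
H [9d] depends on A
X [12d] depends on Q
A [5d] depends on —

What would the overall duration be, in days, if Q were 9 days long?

26

Baseline: A→Q→M = 5+8+12 = 25 → 25 days.
Since Q is critical, the +1 change carries straight to that chain (now 26 days).
No other chain overtakes it, so the finish is 26 days.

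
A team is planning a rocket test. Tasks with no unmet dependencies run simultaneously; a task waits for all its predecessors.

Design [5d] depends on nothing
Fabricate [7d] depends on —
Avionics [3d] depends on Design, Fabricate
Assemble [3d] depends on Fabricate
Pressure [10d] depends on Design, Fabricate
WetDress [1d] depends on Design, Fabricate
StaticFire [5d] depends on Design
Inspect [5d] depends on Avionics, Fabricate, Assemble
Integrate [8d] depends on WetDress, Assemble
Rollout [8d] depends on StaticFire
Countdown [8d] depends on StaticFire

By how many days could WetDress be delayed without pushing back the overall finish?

Critical path: Design→StaticFire→Rollout = 5+5+8 = 18, so the finish is 18 days.
The longest chain containing WetDress totals 16 days.
Float = 18 − 16 = 2.

2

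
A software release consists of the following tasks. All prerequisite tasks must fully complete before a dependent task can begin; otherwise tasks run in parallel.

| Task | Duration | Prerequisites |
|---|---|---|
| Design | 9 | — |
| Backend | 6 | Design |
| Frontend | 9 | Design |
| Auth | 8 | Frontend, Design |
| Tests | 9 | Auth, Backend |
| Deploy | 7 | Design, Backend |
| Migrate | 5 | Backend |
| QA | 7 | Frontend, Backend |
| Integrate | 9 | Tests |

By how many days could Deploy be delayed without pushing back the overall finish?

22

Design→Frontend→Auth→Tests→Integrate = 9+9+8+9+9 = 44 sets the makespan at 44 days.
Longest path through Deploy: 22 days (earliest finish 22, latest finish 44).
Float = 44 − 22 = 22.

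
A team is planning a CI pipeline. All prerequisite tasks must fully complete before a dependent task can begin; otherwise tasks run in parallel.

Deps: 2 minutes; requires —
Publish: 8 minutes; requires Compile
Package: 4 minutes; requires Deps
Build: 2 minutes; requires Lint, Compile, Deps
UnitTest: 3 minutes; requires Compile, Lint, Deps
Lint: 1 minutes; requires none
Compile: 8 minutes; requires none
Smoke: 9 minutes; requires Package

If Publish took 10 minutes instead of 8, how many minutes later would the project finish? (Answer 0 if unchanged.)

2

The binding path is Compile→Publish = 8+8 = 16; finish at 16 minutes.
Publish lies on that path, so at 10 minutes the path becomes 18 minutes.
That remains the longest chain; total 18 minutes.
Change in finish: 18 − 16 = +2 minutes.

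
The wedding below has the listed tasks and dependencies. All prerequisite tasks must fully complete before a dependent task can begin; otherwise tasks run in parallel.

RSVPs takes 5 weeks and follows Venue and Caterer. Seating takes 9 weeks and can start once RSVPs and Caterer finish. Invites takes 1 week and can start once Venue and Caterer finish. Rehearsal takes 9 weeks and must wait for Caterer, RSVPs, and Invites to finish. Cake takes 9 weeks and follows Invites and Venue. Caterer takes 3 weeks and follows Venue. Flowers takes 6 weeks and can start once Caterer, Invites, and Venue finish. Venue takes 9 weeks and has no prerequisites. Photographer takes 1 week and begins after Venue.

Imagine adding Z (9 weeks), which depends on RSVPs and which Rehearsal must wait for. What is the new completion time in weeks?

Originally the wedding takes 26 weeks.
With Z inserted, Rehearsal now waits for max(Caterer, RSVPs, Invites, Z).
New critical path: Venue→Caterer→RSVPs→Z→Rehearsal = 9+3+5+9+9 = 35 ⇒ 35 weeks.

35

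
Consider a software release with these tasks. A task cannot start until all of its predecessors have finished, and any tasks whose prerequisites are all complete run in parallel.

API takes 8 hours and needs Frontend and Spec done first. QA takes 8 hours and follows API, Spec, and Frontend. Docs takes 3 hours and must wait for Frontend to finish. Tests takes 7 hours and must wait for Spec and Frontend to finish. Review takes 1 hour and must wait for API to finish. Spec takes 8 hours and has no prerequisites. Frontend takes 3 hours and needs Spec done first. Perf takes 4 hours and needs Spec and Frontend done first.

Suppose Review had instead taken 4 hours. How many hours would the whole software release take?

27

Actual critical path: Spec→Frontend→API→QA = 8+3+8+8 = 27 ⇒ 27 hours.
Review has 7 hours of float (longest path through it is 20).
That remains the longest chain; total 27 hours.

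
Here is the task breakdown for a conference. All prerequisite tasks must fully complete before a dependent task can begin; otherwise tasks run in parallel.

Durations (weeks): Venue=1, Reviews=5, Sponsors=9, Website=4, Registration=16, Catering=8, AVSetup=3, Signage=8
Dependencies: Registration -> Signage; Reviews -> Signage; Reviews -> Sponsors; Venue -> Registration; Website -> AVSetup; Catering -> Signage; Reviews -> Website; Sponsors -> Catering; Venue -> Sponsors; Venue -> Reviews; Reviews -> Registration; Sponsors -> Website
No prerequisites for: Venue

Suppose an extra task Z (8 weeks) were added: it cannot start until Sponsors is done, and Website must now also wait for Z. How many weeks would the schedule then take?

31

Originally the schedule takes 31 weeks.
With Z inserted, Website now waits for max(Reviews, Sponsors, Z).
New critical path: Venue→Reviews→Sponsors→Catering→Signage = 1+5+9+8+8 = 31 ⇒ 31 weeks.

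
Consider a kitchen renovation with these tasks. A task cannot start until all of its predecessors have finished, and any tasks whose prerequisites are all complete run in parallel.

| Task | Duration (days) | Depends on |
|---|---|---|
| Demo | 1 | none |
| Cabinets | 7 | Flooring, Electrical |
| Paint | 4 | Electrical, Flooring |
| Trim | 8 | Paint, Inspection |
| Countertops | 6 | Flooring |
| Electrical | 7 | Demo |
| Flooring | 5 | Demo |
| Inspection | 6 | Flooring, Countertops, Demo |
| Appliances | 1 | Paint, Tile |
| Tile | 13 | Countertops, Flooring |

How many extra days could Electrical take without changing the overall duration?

The longest chain is Demo→Flooring→Countertops→Tile→Appliances = 1+5+6+13+1 = 26; overall finish 26 days.
Electrical finishes as early as 8 and must finish by 14.
Slack of Electrical = 7 − 1 = 6 days.

6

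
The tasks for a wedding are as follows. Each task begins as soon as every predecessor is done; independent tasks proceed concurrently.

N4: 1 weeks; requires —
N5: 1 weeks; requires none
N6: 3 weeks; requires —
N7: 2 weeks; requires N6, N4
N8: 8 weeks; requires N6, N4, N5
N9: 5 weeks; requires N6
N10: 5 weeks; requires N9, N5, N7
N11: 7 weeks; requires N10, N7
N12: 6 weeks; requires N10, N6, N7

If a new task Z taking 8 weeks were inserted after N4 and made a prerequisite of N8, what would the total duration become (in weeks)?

Originally the plan takes 20 weeks.
With Z inserted, N8 now waits for max(N6, N4, N5, Z).
New critical path: N6→N9→N10→N11 = 3+5+5+7 = 20 ⇒ 20 weeks.

20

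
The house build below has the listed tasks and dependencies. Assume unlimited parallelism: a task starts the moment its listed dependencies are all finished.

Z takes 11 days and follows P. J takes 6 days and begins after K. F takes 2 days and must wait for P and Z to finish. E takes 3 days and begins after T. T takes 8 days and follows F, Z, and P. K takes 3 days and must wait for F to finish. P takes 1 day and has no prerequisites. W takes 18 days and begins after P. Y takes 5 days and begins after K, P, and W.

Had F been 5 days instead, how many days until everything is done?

28

As given, the longest chain is P→Z→F→T→E = 1+11+2+8+3 = 25, so the finish is 25 days.
F lies on that path, so at 5 days the path becomes 28 days.
That remains the longest chain; total 28 days.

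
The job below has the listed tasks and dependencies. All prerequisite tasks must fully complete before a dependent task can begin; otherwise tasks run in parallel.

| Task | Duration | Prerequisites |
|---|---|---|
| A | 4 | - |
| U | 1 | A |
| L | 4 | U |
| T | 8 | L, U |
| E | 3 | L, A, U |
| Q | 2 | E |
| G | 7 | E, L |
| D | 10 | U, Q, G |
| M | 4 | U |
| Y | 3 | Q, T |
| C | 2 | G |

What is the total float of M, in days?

20

A→U→L→E→G→D = 4+1+4+3+7+10 = 29 sets the makespan at 29 days.
M finishes as early as 9 and must finish by 29.
Float = 29 − 9 = 20.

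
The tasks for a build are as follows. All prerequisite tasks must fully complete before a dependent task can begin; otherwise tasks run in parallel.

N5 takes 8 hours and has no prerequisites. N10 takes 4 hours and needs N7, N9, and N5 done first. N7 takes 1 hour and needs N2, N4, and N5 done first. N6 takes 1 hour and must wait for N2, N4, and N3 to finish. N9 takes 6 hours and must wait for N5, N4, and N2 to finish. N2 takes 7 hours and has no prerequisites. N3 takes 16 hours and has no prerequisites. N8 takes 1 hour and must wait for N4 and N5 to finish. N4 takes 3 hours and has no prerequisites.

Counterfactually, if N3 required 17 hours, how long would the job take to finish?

As given, the longest chain is N5→N9→N10 = 8+6+4 = 18, so the finish is 18 hours.
N3 is off the critical path — its longest chain is 17 hours, giving 1 of slack.
Now N3→N6 = 17+1 = 18 is longest, so the finish becomes 18 hours.

18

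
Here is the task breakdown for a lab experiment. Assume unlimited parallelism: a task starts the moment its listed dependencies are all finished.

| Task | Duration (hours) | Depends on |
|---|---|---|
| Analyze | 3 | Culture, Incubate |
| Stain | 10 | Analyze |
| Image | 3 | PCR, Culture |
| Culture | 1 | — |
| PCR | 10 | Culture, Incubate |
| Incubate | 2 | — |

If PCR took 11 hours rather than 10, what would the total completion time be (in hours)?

16

Critical path before the change: Incubate→PCR→Image = 2+10+3 = 15 giving 15 hours.
Since PCR is critical, the +1 change carries straight to that chain (now 16 hours).
No other chain overtakes it, so the finish is 16 hours.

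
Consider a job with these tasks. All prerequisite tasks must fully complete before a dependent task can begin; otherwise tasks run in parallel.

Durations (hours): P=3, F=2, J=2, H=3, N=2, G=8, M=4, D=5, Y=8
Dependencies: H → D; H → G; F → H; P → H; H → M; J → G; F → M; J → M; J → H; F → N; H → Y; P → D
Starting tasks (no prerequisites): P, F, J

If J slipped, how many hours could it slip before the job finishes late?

1

The longest chain is P→H→G = 3+3+8 = 14; overall finish 14 hours.
Longest path through J: 13 hours (earliest finish 2, latest finish 3).
Slack of J = 1 − 0 = 1 hour.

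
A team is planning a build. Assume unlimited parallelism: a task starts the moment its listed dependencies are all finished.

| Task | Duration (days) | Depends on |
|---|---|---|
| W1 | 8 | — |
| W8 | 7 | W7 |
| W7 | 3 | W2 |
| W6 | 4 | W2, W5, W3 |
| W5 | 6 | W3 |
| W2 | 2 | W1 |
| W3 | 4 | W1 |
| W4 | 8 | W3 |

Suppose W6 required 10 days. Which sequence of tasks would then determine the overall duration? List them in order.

W1, W3, W5, W6

The binding path is W1→W3→W5→W6 = 8+4+6+4 = 22; finish at 22 days.
W6 lies on that path, so at 10 days the path becomes 28 days.
The critical path is still W1→W3→W5→W6; finish is now 28 days.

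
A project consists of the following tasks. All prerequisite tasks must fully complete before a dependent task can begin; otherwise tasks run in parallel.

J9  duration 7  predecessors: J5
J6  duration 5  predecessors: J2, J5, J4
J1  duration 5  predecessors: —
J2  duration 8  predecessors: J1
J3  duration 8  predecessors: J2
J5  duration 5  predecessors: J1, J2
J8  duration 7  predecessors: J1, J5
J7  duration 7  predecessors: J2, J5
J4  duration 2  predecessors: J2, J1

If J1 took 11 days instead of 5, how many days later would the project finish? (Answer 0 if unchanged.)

6

Baseline: J1→J2→J5→J7 = 5+8+5+7 = 25 → 25 days.
Since J1 is critical, the +6 change carries straight to that chain (now 31 days).
The critical path is still J1→J2→J5→J7; finish is now 31 days.
Change in finish: 31 − 25 = +6 days.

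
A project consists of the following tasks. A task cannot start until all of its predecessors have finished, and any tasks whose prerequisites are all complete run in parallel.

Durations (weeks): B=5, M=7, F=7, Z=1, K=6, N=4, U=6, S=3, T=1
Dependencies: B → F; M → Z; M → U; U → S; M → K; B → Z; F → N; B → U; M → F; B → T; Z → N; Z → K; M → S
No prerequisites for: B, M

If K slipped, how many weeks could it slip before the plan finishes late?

4

Critical path: M→F→N = 7+7+4 = 18, so the finish is 18 weeks.
Longest path through K: 14 weeks (earliest finish 14, latest finish 18).
Float = 18 − 14 = 4.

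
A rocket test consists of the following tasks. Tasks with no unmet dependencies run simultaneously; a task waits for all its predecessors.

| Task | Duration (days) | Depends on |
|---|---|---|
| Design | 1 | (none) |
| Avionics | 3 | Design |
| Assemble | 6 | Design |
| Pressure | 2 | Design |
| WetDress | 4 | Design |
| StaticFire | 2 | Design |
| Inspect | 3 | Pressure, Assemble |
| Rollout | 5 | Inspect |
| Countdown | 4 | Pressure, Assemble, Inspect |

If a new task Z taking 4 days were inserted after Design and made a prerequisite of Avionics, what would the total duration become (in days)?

Originally the project takes 15 days.
With Z inserted, Avionics now waits for max(Design, Z).
New critical path: Design→Assemble→Inspect→Rollout = 1+6+3+5 = 15 ⇒ 15 days.

15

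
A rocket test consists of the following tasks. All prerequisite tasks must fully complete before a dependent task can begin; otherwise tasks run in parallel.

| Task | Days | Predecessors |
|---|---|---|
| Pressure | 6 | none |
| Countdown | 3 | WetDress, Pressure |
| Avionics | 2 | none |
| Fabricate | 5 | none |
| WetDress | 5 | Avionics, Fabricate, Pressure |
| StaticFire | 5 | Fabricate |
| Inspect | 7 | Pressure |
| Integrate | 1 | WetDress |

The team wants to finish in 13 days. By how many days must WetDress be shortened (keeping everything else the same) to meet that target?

Current finish: 14 days; target: 13.
WetDress is on every critical path, so each day cut from WetDress cuts the finish by one (this holds down to a finish of 13).
Need 14 − 13 = 1 day off WetDress → WetDress becomes 4 days, finish becomes 13.

1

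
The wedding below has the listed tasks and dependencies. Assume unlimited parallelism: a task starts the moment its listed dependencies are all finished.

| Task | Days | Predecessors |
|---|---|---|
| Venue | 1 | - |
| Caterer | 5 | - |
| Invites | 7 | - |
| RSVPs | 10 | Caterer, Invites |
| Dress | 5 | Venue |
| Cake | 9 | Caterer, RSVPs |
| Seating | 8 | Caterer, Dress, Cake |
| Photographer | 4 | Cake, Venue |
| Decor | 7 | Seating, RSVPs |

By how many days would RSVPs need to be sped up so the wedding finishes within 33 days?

8

Current finish: 41 days; target: 33.
RSVPs is on every critical path, so each day cut from RSVPs cuts the finish by one (this holds down to a finish of 32).
Need 41 − 33 = 8 days off RSVPs → RSVPs becomes 2 days, finish becomes 33.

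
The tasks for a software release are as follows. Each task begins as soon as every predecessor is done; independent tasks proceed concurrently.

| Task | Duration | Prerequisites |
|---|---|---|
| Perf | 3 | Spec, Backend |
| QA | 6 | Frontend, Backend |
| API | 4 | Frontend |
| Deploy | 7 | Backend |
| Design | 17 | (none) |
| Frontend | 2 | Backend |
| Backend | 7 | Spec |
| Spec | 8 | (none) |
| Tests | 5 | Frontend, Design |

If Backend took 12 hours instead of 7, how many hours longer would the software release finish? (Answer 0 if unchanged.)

The binding path is Spec→Backend→Frontend→QA = 8+7+2+6 = 23; finish at 23 hours.
Backend lies on that path, so at 12 hours the path becomes 28 hours.
That remains the longest chain; total 28 hours.
Change in finish: 28 − 23 = +5 hours.

5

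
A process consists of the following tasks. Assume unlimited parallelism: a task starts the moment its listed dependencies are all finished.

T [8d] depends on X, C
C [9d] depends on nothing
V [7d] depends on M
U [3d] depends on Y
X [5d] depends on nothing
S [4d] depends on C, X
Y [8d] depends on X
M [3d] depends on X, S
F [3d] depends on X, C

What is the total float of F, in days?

11

The longest chain is C→S→M→V = 9+4+3+7 = 23; overall finish 23 days.
F finishes as early as 12 and must finish by 23.
Slack of F = 20 − 9 = 11 days.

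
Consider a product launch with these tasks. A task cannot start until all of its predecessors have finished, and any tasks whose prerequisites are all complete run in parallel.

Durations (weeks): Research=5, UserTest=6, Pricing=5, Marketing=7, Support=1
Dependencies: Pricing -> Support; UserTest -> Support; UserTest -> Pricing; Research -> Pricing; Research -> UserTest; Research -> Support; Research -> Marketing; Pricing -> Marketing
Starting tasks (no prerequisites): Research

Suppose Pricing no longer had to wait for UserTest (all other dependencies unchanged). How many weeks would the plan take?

Original critical path: Research→UserTest→Pricing→Marketing = 5+6+5+7 = 23 ⇒ 23 weeks.
Without UserTest→Pricing, Pricing's earliest start moves from 11 to 5.
The longest chain is now Research→Pricing→Marketing = 5+5+7 = 17, so the plan takes 17 weeks.

17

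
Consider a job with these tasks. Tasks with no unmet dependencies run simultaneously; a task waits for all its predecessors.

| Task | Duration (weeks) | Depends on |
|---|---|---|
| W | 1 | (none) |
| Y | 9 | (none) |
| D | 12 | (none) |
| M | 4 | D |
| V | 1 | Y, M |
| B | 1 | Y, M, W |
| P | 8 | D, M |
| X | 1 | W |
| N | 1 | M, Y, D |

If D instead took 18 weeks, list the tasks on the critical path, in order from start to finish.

D, M, P

Baseline: D→M→P = 12+4+8 = 24 → 24 weeks.
D lies on that path, so at 18 weeks the path becomes 30 weeks.
That remains the longest chain; total 30 weeks.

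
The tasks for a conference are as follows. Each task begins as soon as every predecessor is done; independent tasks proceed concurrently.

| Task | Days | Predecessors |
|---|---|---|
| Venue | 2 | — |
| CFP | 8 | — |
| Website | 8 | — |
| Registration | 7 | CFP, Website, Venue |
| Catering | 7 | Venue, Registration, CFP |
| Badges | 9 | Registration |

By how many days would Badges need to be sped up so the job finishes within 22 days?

Current finish: 24 days; target: 22.
Badges is on every critical path, so each day cut from Badges cuts the finish by one (this holds down to a finish of 22).
Need 24 − 22 = 2 days off Badges → Badges becomes 7 days, finish becomes 22.

2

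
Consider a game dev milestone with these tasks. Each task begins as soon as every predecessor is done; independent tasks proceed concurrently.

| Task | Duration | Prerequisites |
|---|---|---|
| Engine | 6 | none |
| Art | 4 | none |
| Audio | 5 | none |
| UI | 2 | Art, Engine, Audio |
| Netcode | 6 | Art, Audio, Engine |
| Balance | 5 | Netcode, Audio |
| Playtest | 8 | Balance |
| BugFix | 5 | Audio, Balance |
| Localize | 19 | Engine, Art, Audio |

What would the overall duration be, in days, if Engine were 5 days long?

Baseline: Engine→Netcode→Balance→Playtest = 6+6+5+8 = 25 → 25 days.
Since Engine is critical, the -1 change carries straight to that chain (now 24 days).
The critical path is still Engine→Netcode→Balance→Playtest; finish is now 24 days.

24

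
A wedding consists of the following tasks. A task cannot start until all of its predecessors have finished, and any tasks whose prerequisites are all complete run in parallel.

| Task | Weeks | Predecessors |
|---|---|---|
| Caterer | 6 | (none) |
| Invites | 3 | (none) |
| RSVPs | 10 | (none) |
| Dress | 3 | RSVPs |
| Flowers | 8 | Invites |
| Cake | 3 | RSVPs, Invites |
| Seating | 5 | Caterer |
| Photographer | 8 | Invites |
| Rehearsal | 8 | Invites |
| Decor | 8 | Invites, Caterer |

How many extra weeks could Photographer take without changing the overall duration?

Critical path: Caterer→Decor = 6+8 = 14, so the finish is 14 weeks.
Photographer finishes as early as 11 and must finish by 14.
Float = 14 − 11 = 3.

3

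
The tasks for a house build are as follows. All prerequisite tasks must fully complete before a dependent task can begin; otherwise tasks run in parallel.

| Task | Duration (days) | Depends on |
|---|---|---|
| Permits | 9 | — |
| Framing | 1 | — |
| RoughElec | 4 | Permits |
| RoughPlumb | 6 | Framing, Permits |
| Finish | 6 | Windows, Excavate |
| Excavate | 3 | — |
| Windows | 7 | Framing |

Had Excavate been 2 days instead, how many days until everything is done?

15

Actual critical path: Permits→RoughPlumb = 9+6 = 15 ⇒ 15 days.
Excavate is off the critical path — its longest chain is 9 days, giving 6 of slack.
The critical path is still Permits→RoughPlumb; finish is now 15 days.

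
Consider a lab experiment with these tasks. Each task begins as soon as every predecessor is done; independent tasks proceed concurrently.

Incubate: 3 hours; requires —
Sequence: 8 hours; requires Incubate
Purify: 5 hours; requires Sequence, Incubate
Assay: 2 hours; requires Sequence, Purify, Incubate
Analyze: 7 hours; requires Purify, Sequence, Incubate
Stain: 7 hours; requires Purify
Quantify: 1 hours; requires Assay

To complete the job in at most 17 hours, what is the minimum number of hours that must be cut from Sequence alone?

Current finish: 23 hours; target: 17.
Sequence is on every critical path, so each hour cut from Sequence cuts the finish by one (this holds down to a finish of 16).
Need 23 − 17 = 6 hours off Sequence → Sequence becomes 2 hours, finish becomes 17.

6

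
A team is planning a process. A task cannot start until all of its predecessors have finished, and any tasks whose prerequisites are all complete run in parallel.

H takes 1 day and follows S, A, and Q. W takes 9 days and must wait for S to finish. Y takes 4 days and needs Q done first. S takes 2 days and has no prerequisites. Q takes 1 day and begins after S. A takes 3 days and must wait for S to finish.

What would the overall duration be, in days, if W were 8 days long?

Baseline: S→W = 2+9 = 11 → 11 days.
Since W is critical, the -1 change carries straight to that chain (now 10 days).
The critical path is still S→W; finish is now 10 days.

10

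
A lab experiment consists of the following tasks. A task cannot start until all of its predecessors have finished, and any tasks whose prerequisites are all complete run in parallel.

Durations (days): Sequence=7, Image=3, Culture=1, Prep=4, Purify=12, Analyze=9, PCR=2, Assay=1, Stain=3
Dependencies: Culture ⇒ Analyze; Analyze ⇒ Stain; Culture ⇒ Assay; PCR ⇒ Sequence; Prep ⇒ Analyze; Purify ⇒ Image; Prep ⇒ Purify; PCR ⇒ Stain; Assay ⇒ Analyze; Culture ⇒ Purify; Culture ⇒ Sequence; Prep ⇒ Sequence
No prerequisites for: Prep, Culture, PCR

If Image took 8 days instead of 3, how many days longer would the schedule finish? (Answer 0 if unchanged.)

Actual critical path: Prep→Purify→Image = 4+12+3 = 19 ⇒ 19 days.
Image is on the critical path; changing it to 8 makes that path 24 days.
No other chain overtakes it, so the finish is 24 days.
Change in finish: 24 − 19 = +5 days.

5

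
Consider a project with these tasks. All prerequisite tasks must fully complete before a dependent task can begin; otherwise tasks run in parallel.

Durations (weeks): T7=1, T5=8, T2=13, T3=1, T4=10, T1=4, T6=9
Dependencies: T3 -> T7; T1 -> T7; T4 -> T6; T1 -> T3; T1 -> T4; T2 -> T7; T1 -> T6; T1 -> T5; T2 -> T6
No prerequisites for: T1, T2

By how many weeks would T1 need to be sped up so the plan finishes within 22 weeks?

1

Current finish: 23 weeks; target: 22.
T1 is on every critical path, so each week cut from T1 cuts the finish by one (this holds down to a finish of 22).
Need 23 − 22 = 1 week off T1 → T1 becomes 3 weeks, finish becomes 22.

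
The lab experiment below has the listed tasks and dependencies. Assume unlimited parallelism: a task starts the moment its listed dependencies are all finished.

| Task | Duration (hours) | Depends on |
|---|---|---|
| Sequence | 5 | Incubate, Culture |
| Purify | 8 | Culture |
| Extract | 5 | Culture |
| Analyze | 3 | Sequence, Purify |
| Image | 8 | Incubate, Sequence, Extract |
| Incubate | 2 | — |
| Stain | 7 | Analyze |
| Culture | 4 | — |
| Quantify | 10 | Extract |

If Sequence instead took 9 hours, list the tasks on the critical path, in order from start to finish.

Baseline: Culture→Purify→Analyze→Stain = 4+8+3+7 = 22 → 22 hours.
Sequence has 3 hours of float (longest path through it is 19).
The binding chain switches to Culture→Sequence→Analyze→Stain = 4+9+3+7 = 23; finish 23 hours.

Culture, Sequence, Analyze, Stain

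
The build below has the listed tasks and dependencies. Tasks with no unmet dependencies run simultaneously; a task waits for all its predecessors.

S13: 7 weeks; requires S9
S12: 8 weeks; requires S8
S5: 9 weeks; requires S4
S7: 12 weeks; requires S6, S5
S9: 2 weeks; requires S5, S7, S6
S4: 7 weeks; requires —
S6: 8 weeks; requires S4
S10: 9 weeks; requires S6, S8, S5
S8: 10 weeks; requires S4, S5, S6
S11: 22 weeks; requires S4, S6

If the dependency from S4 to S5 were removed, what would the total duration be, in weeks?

37

Original critical path: S4→S5→S7→S9→S13 = 7+9+12+2+7 = 37 ⇒ 37 weeks.
Without S4→S5, S5's earliest start moves from 7 to 0.
After: S4→S6→S11 = 7+8+22 = 37 → 37 weeks.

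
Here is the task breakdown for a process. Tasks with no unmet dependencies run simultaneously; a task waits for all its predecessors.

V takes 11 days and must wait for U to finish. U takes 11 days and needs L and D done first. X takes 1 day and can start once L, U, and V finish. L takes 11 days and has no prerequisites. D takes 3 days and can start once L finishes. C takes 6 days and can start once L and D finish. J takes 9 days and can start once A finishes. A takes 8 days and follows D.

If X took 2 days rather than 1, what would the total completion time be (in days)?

Critical path before the change: L→D→U→V→X = 11+3+11+11+1 = 37 giving 37 days.
X is on the critical path; changing it to 2 makes that path 38 days.
No other chain overtakes it, so the finish is 38 days.

38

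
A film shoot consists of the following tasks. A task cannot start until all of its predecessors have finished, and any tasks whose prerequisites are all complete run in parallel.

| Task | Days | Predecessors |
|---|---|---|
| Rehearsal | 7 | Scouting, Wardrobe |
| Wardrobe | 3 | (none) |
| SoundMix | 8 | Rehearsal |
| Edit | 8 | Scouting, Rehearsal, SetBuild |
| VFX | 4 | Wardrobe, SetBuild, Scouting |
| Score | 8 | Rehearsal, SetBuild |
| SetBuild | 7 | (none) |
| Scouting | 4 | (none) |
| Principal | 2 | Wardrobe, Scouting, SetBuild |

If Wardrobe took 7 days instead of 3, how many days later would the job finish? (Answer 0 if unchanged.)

3

Baseline: Scouting→Rehearsal→Edit = 4+7+8 = 19 → 19 days.
The longest path through Wardrobe is only 18 days, so Wardrobe has float 1.
Now Wardrobe→Rehearsal→Edit = 7+7+8 = 22 is longest, so the finish becomes 22 days.
Change in finish: 22 − 19 = +3 days.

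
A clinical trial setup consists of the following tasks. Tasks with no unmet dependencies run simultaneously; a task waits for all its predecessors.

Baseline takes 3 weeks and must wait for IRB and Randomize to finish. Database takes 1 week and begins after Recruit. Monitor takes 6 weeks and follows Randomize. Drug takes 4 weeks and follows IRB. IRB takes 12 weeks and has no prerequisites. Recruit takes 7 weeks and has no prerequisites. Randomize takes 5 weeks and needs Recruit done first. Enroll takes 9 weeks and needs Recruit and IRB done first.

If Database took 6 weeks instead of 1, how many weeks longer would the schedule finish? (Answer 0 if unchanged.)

0

Actual critical path: IRB→Enroll = 12+9 = 21 ⇒ 21 weeks.
Database has 13 weeks of float (longest path through it is 8).
The critical path is still IRB→Enroll; finish is now 21 weeks.
Change in finish: 21 − 21 = +0 weeks.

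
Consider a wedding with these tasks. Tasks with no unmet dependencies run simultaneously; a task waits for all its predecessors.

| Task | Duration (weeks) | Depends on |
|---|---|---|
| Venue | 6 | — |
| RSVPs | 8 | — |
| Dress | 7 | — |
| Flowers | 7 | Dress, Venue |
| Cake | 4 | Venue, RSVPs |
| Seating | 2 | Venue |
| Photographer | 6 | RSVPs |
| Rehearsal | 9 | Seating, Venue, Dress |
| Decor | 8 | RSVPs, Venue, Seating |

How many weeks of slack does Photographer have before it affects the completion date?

The longest chain is Venue→Seating→Rehearsal = 6+2+9 = 17; overall finish 17 weeks.
The longest chain containing Photographer totals 14 weeks.
So Photographer can slip 17 − 14 = 3 weeks.

3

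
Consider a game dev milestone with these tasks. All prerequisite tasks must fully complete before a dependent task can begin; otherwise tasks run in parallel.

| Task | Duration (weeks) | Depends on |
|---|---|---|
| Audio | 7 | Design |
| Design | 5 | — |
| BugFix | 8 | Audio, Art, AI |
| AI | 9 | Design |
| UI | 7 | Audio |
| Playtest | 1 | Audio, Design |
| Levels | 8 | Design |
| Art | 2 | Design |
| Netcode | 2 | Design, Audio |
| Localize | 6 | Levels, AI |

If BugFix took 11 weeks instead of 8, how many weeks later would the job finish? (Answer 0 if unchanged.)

As given, the longest chain is Design→AI→BugFix = 5+9+8 = 22, so the finish is 22 weeks.
BugFix is on the critical path; changing it to 11 makes that path 25 weeks.
No other chain overtakes it, so the finish is 25 weeks.
Change in finish: 25 − 22 = +3 weeks.

3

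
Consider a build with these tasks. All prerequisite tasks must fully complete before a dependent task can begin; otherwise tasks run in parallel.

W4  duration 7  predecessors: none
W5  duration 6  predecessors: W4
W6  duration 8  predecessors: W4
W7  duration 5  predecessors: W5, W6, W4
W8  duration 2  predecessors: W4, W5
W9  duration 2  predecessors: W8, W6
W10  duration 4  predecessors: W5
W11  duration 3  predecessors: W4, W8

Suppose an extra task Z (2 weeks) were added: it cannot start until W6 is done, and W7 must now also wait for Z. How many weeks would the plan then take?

22

Originally the plan takes 20 weeks.
With Z inserted, W7 now waits for max(W5, W6, W4, Z).
New critical path: W4→W6→Z→W7 = 7+8+2+5 = 22 ⇒ 22 weeks.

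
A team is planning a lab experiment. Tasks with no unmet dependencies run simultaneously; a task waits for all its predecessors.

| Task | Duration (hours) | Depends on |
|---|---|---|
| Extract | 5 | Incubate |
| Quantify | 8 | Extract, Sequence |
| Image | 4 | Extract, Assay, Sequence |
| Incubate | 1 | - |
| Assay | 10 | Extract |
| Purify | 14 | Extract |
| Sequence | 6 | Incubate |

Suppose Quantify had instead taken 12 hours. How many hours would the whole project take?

20

The binding path is Incubate→Extract→Purify = 1+5+14 = 20; finish at 20 hours.
The longest path through Quantify is only 15 hours, so Quantify has float 5.
No other chain overtakes it, so the finish is 20 hours.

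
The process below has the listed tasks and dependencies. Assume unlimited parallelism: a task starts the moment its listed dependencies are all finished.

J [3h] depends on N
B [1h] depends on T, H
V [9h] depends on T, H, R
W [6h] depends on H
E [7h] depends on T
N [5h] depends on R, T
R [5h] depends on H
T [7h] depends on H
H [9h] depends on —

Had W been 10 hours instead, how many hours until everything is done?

25

Critical path before the change: H→T→V = 9+7+9 = 25 giving 25 hours.
The longest path through W is only 15 hours, so W has float 10.
The critical path is still H→T→V; finish is now 25 hours.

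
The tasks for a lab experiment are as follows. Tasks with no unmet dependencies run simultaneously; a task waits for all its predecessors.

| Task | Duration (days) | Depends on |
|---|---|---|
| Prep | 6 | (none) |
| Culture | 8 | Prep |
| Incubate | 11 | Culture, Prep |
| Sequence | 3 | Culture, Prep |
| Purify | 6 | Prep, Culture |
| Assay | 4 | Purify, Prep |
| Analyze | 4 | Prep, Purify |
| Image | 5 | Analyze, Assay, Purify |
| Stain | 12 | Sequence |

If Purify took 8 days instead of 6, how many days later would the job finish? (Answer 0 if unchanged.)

2

As given, the longest chain is Prep→Culture→Purify→Assay→Image = 6+8+6+4+5 = 29, so the finish is 29 days.
Purify is on the critical path; changing it to 8 makes that path 31 days.
No other chain overtakes it, so the finish is 31 days.
Change in finish: 31 − 29 = +2 days.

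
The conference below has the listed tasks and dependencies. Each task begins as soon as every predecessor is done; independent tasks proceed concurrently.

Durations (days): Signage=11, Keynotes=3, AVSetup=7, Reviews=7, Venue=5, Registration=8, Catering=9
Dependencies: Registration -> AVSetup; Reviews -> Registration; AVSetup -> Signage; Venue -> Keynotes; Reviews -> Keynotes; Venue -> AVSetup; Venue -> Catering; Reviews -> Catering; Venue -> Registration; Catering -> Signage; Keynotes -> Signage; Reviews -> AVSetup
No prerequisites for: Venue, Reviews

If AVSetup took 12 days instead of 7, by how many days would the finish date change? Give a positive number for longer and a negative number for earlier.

Critical path before the change: Reviews→Registration→AVSetup→Signage = 7+8+7+11 = 33 giving 33 days.
AVSetup lies on that path, so at 12 days the path becomes 38 days.
That remains the longest chain; total 38 days.
Change in finish: 38 − 33 = +5 days.

5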